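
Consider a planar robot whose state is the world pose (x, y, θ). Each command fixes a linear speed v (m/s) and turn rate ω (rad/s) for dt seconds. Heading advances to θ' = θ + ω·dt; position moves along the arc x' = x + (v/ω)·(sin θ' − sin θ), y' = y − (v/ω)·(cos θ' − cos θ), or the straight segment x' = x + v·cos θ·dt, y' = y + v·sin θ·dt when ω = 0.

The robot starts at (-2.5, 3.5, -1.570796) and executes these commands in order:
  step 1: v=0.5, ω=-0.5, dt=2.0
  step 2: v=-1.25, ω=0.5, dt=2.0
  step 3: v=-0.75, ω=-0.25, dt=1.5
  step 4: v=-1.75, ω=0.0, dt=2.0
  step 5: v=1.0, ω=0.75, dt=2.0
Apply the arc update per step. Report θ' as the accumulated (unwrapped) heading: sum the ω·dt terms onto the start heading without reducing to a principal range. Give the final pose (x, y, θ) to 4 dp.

step 1: θ'=-2.5708 (R=-1.0000) → pose (-2.9597, 2.6585, -2.5708)
step 2: θ'=-1.5708 (R=-2.5000) → pose (-1.8105, 4.7622, -1.5708)
step 3: θ'=-1.9458 (R=3.0000) → pose (-1.6020, 5.8610, -1.9458)
step 4: θ'=-1.9458 (straight) → pose (-0.3200, 9.1178, -1.9458)
step 5: θ'=-0.4458 (R=1.3333) → pose (0.3458, 7.4264, -0.4458)

(0.3458, 7.4264, -0.4458)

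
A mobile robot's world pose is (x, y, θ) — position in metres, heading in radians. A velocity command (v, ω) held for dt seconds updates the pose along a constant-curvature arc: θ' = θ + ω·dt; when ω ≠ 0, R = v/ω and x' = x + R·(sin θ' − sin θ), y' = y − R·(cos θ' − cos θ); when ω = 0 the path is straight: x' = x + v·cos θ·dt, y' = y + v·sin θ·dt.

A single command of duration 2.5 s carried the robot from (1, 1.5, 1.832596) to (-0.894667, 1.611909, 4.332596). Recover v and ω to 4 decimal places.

Δθ = 4.332596 − 1.832596 = 2.500000
ω = Δθ/dt = 2.500000/2.5 = 1.0000
R = Δx/(sin θ' − sin θ) = 1.0000
v = R·ω = 1.0000·1.0000 = 1.0000

v = 1.0000, ω = 1.0000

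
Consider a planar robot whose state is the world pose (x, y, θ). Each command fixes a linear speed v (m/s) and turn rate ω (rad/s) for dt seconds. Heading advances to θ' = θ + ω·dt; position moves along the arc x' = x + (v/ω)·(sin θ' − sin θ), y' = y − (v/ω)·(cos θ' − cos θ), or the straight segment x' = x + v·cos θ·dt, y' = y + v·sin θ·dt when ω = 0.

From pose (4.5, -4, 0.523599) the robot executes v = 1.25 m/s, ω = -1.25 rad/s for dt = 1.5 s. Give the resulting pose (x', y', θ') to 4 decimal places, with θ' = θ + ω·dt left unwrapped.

θ' = 0.5236 + -1.25·1.5 = -1.3514
R = v/ω = 1.25/-1.25 = -1.0000
x' = 4.5 + -1.0000·(sin -1.3514 − sin 0.5236) = 5.9760
y' = -4 − -1.0000·(cos -1.3514 − cos 0.5236) = -4.6484

(5.9760, -4.6484, -1.3514)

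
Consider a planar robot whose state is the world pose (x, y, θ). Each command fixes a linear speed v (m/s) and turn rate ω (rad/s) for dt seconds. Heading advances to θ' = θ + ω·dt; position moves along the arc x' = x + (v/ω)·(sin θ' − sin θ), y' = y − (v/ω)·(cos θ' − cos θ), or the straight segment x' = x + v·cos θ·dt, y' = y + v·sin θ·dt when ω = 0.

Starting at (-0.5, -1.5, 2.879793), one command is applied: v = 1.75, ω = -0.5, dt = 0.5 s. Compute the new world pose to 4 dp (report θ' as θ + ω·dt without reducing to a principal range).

(-1.3082, -1.1708, 2.6298)

θ' = 2.8798 + -0.5·0.5 = 2.6298
R = v/ω = 1.75/-0.5 = -3.5000
x' = -0.5 + -3.5000·(sin 2.6298 − sin 2.8798) = -1.3082
y' = -1.5 − -3.5000·(cos 2.6298 − cos 2.8798) = -1.1708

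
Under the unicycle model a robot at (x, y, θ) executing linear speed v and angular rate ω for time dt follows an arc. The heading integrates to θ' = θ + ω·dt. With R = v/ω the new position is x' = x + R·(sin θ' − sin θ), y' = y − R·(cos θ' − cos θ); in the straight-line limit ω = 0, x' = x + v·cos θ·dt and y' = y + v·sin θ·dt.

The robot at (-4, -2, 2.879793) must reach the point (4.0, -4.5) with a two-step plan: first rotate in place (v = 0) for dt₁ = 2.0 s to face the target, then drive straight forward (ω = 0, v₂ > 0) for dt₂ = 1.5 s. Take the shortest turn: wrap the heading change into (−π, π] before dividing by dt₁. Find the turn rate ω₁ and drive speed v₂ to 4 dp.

ω₁ = 1.5503, v₂ = 5.5877

heading to target = atan2(-4.5−-2, 4−-4) = -0.3029
Δθ = wrap(-0.3029 − 2.8798) = 3.1005; ω₁ = Δθ/dt₁ = 1.5503
distance = √((4−-4)² + (-4.5−-2)²) = 8.3815; v₂ = distance/dt₂ = 5.5877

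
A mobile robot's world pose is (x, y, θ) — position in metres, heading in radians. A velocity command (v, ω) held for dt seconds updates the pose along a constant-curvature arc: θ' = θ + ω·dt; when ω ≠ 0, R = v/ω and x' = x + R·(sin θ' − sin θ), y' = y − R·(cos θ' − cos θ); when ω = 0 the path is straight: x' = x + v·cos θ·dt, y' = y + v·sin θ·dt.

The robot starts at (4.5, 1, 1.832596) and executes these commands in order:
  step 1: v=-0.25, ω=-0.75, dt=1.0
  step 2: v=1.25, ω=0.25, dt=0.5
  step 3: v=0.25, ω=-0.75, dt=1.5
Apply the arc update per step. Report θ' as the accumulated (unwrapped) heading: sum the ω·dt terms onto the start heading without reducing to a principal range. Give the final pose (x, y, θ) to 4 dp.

step 1: θ'=1.0826 (R=0.3333) → pose (4.4724, 0.7574, 1.0826)
step 2: θ'=1.2076 (R=5.0000) → pose (4.7303, 1.3262, 1.2076)
step 3: θ'=0.0826 (R=-0.3333) → pose (5.0144, 1.5400, 0.0826)

(5.0144, 1.5400, 0.0826)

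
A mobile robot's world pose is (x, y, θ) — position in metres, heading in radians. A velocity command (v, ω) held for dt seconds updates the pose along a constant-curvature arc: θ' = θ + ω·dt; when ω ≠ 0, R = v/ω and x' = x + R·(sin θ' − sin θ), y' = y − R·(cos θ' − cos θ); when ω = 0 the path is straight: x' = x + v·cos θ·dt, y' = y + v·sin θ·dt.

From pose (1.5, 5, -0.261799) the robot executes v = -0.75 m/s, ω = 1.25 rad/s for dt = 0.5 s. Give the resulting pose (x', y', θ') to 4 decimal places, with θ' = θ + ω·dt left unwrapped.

θ' = -0.2618 + 1.25·0.5 = 0.3632
R = v/ω = -0.75/1.25 = -0.6000
x' = 1.5 + -0.6000·(sin 0.3632 − sin -0.2618) = 1.1315
y' = 5 − -0.6000·(cos 0.3632 − cos -0.2618) = 4.9813

(1.1315, 4.9813, 0.3632)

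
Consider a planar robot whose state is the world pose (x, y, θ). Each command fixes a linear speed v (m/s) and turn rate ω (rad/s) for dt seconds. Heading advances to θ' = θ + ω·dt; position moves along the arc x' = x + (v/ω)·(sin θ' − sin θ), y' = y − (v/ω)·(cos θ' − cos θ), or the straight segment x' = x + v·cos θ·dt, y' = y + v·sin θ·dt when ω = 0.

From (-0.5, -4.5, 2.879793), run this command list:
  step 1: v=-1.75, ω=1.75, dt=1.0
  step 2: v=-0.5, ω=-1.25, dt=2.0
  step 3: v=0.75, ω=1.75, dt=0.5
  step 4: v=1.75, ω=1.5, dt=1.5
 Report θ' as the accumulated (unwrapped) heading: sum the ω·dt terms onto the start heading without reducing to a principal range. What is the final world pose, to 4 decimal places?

step 1: θ'=4.6298 (R=-1.0000) → pose (0.7554, -3.6166, 4.6298)
step 2: θ'=2.1298 (R=0.4000) → pose (1.4932, -3.4374, 2.1298)
step 3: θ'=3.0048 (R=0.4286) → pose (1.1883, -3.2402, 3.0048)
step 4: θ'=5.2548 (R=1.1667) → pose (0.0300, -4.9982, 5.2548)

(0.0300, -4.9982, 5.2548)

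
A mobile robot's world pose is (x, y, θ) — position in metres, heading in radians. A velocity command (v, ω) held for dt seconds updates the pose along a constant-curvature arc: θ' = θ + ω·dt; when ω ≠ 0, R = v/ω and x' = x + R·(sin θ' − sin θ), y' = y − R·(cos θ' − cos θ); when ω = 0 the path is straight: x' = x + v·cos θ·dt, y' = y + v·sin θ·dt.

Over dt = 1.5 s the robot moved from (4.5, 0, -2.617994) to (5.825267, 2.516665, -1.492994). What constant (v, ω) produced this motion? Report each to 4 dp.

Δθ = -1.492994 − -2.617994 = 1.125000
ω = Δθ/dt = 1.125000/1.5 = 0.7500
R = −Δy/(cos θ' − cos θ) = -2.6667
v = R·ω = -2.6667·0.7500 = -2.0000

v = -2.0000, ω = 0.7500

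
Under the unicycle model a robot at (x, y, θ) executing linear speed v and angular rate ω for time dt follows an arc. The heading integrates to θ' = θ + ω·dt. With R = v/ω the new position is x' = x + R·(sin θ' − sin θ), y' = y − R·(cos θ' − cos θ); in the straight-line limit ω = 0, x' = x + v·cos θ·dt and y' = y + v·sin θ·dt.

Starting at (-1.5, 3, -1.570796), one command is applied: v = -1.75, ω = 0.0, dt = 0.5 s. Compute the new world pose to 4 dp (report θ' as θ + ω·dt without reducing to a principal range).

θ' = -1.5708 + 0.0·0.5 = -1.5708
ω = 0 → straight: x' = -1.5 + -1.75·cos(-1.5708)·0.5 = -1.5000
y' = 3 + -1.75·sin(-1.5708)·0.5 = 3.8750

(-1.5000, 3.8750, -1.5708)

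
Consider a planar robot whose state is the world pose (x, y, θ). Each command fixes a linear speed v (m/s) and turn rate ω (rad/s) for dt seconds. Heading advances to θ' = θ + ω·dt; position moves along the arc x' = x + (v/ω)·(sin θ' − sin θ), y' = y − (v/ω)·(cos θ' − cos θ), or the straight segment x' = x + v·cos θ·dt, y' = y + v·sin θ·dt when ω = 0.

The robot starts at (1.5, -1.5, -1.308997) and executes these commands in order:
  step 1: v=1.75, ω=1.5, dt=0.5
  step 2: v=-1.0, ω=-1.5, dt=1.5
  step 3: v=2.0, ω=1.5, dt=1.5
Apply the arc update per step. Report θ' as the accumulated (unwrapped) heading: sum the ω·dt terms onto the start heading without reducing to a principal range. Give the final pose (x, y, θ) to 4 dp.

(1.8723, -3.3825, -0.5590)

step 1: θ'=-0.5590 (R=1.1667) → pose (2.0082, -2.1871, -0.5590)
step 2: θ'=-2.8090 (R=0.6667) → pose (2.1441, -0.9918, -2.8090)
step 3: θ'=-0.5590 (R=1.3333) → pose (1.8723, -3.3825, -0.5590)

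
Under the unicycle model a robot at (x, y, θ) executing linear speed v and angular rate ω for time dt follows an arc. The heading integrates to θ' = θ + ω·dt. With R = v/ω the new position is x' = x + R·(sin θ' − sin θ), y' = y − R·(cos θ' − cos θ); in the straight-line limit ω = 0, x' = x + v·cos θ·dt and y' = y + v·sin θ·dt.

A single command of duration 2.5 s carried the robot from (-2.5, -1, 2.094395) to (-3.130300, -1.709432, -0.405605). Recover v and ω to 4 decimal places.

Δθ = -0.405605 − 2.094395 = -2.500000
ω = Δθ/dt = -2.500000/2.5 = -1.0000
R = −Δy/(cos θ' − cos θ) = 0.5000
v = R·ω = 0.5000·-1.0000 = -0.5000

v = -0.5000, ω = -1.0000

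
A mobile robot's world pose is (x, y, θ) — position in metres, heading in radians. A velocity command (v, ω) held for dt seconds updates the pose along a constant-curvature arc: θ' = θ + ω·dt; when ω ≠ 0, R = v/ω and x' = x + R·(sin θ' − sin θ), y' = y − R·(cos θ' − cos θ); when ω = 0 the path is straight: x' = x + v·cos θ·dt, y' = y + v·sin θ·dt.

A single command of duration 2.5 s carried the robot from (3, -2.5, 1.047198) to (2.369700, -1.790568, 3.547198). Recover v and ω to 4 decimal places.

v = 0.5000, ω = 1.0000

Δθ = 3.547198 − 1.047198 = 2.500000
ω = Δθ/dt = 2.500000/2.5 = 1.0000
R = −Δy/(cos θ' − cos θ) = 0.5000
v = R·ω = 0.5000·1.0000 = 0.5000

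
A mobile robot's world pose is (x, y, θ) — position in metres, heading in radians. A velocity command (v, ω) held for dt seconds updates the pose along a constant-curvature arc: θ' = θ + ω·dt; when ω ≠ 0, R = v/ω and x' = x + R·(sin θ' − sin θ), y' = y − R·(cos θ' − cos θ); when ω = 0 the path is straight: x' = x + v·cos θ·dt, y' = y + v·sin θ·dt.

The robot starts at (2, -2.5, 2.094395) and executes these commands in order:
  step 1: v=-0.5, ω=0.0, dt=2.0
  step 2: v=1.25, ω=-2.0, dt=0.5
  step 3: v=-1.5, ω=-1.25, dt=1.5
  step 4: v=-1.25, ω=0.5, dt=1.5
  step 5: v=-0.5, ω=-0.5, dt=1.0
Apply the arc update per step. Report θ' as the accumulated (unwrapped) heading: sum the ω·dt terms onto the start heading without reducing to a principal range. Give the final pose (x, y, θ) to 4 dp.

step 1: θ'=2.0944 (straight) → pose (2.5000, -3.3660, 2.0944)
step 2: θ'=1.0944 (R=-0.6250) → pose (2.4859, -2.7669, 1.0944)
step 3: θ'=-0.7806 (R=1.2000) → pose (0.5750, -3.0692, -0.7806)
step 4: θ'=-0.0306 (R=-2.5000) → pose (-1.1077, -2.3466, -0.0306)
step 5: θ'=-0.5306 (R=1.0000) → pose (-1.5832, -2.2096, -0.5306)

(-1.5832, -2.2096, -0.5306)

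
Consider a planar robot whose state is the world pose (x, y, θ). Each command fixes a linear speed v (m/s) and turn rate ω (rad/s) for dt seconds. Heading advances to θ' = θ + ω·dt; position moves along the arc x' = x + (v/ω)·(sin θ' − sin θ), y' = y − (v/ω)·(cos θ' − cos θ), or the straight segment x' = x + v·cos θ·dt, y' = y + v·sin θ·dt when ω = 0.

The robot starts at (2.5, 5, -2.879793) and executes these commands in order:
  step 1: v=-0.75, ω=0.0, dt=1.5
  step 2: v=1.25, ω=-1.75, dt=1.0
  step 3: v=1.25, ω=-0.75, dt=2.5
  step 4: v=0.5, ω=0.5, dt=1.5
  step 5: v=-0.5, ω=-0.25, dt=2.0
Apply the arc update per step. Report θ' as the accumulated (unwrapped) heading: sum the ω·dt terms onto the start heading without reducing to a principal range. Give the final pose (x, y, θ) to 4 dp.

(4.4897, 7.5256, -6.2548)

step 1: θ'=-2.8798 (straight) → pose (3.5867, 5.2912, -2.8798)
step 2: θ'=-4.6298 (R=-0.7143) → pose (2.6899, 5.9222, -4.6298)
step 3: θ'=-6.5048 (R=-1.6667) → pose (4.7173, 7.6856, -6.5048)
step 4: θ'=-5.7548 (R=1.0000) → pose (5.4412, 7.7975, -5.7548)
step 5: θ'=-6.2548 (R=2.0000) → pose (4.4897, 7.5256, -6.2548)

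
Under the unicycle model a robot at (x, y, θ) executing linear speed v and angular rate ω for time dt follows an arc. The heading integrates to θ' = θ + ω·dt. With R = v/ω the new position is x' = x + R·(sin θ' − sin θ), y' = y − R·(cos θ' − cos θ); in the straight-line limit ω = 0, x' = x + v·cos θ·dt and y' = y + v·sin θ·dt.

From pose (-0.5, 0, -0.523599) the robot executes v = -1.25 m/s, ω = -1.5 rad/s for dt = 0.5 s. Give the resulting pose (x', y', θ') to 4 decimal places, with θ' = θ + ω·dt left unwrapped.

(-0.8801, 0.4777, -1.2736)

θ' = -0.5236 + -1.5·0.5 = -1.2736
R = v/ω = -1.25/-1.5 = 0.8333
x' = -0.5 + 0.8333·(sin -1.2736 − sin -0.5236) = -0.8801
y' = 0 − 0.8333·(cos -1.2736 − cos -0.5236) = 0.4777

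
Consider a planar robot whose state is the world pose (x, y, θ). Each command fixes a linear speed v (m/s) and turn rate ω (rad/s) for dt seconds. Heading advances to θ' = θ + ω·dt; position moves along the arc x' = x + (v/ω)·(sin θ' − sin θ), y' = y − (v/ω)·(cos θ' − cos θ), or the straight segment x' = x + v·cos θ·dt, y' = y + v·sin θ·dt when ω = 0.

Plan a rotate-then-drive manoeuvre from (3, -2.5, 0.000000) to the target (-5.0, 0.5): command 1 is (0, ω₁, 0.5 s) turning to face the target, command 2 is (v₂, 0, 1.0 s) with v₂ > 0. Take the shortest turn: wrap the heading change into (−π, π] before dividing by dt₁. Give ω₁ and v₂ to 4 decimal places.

ω₁ = 5.5656, v₂ = 8.5440

heading to target = atan2(0.5−-2.5, -5−3) = 2.7828
Δθ = wrap(2.7828 − 0.0000) = 2.7828; ω₁ = Δθ/dt₁ = 5.5656
distance = √((-5−3)² + (0.5−-2.5)²) = 8.5440; v₂ = distance/dt₂ = 8.5440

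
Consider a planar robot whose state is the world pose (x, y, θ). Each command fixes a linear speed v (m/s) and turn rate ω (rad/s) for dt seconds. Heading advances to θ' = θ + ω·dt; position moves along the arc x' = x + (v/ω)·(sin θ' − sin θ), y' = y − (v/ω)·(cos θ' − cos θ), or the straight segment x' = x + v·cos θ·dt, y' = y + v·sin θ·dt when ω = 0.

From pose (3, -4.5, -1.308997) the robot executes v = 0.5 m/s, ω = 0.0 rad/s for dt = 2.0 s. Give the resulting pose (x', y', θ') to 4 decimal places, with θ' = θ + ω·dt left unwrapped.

θ' = -1.3090 + 0.0·2.0 = -1.3090
ω = 0 → straight: x' = 3 + 0.5·cos(-1.3090)·2.0 = 3.2588
y' = -4.5 + 0.5·sin(-1.3090)·2.0 = -5.4659

(3.2588, -5.4659, -1.3090)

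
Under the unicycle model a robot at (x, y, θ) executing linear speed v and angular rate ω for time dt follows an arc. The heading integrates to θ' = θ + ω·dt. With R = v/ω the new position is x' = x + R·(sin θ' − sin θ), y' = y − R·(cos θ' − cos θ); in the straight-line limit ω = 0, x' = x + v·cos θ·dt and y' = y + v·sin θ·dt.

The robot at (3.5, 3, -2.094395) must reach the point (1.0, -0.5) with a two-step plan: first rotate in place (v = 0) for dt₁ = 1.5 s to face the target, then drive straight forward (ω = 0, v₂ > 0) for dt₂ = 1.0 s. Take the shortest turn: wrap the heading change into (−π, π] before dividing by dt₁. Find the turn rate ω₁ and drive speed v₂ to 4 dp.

heading to target = atan2(-0.5−3, 1−3.5) = -2.1910
Δθ = wrap(-2.1910 − -2.0944) = -0.0967; ω₁ = Δθ/dt₁ = -0.0644
distance = √((1−3.5)² + (-0.5−3)²) = 4.3012; v₂ = distance/dt₂ = 4.3012

ω₁ = -0.0644, v₂ = 4.3012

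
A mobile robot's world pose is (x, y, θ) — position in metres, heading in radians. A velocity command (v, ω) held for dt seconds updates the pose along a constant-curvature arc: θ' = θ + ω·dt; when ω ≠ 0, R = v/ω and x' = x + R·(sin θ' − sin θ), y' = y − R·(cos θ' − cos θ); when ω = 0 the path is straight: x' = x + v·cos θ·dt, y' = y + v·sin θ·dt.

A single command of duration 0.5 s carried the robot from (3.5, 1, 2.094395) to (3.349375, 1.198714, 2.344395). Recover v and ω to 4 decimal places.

Δθ = 2.344395 − 2.094395 = 0.250000
ω = Δθ/dt = 0.250000/0.5 = 0.5000
R = −Δy/(cos θ' − cos θ) = 1.0000
v = R·ω = 1.0000·0.5000 = 0.5000

v = 0.5000, ω = 0.5000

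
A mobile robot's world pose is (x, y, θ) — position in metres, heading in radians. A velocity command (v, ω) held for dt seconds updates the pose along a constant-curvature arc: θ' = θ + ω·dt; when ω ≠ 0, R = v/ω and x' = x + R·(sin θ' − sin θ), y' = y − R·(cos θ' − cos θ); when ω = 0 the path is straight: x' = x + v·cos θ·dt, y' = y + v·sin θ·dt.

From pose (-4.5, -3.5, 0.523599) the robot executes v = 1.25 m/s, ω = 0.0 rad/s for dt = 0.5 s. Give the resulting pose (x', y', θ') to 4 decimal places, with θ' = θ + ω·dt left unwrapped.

θ' = 0.5236 + 0.0·0.5 = 0.5236
ω = 0 → straight: x' = -4.5 + 1.25·cos(0.5236)·0.5 = -3.9587
y' = -3.5 + 1.25·sin(0.5236)·0.5 = -3.1875

(-3.9587, -3.1875, 0.5236)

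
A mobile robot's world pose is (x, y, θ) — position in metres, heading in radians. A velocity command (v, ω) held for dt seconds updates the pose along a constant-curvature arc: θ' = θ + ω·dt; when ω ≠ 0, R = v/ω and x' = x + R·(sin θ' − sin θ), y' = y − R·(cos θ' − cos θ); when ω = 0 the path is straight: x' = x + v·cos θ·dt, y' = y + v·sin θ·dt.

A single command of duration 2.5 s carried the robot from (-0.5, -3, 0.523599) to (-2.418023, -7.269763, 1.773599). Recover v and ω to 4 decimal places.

Δθ = 1.773599 − 0.523599 = 1.250000
ω = Δθ/dt = 1.250000/2.5 = 0.5000
R = −Δy/(cos θ' − cos θ) = -4.0000
v = R·ω = -4.0000·0.5000 = -2.0000

v = -2.0000, ω = 0.5000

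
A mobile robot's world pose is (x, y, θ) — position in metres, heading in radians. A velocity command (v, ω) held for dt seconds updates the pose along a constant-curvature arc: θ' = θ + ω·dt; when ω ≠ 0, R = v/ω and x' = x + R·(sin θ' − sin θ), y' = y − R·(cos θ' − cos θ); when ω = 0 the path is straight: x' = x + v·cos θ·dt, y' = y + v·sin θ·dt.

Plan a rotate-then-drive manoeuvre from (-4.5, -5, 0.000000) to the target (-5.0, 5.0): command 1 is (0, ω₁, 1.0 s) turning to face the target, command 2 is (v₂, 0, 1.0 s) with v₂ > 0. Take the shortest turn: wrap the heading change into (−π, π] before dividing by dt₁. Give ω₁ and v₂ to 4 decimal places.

ω₁ = 1.6208, v₂ = 10.0125

heading to target = atan2(5−-5, -5−-4.5) = 1.6208
Δθ = wrap(1.6208 − 0.0000) = 1.6208; ω₁ = Δθ/dt₁ = 1.6208
distance = √((-5−-4.5)² + (5−-5)²) = 10.0125; v₂ = distance/dt₂ = 10.0125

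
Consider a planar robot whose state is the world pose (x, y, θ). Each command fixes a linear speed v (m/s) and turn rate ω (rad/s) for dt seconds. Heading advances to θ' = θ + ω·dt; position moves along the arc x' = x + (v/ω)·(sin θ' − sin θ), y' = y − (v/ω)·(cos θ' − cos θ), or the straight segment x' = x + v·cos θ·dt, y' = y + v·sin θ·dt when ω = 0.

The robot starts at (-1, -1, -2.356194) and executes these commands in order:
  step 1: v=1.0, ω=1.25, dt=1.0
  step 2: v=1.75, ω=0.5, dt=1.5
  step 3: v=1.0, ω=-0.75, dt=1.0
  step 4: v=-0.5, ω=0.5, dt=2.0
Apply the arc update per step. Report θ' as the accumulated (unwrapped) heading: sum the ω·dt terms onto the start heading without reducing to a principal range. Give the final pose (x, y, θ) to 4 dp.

(0.6980, -3.7421, -0.1062)

step 1: θ'=-1.1062 (R=0.8000) → pose (-1.1495, -1.9241, -1.1062)
step 2: θ'=-0.3562 (R=3.5000) → pose (0.7590, -3.6362, -0.3562)
step 3: θ'=-1.1062 (R=-1.3333) → pose (1.4861, -4.2884, -1.1062)
step 4: θ'=-0.1062 (R=-1.0000) → pose (0.6980, -3.7421, -0.1062)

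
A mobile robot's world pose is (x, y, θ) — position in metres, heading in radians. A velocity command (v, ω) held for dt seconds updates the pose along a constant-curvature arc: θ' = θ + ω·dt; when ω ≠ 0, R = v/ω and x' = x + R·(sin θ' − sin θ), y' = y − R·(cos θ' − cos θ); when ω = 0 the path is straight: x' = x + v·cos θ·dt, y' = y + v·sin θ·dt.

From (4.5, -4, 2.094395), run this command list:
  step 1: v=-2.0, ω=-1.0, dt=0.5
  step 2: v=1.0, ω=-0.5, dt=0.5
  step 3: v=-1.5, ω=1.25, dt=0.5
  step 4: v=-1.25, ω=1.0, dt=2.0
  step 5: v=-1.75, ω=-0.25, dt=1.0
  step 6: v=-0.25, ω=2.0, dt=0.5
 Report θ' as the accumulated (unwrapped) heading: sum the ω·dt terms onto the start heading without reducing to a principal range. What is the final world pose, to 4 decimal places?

step 1: θ'=1.5944 (R=2.0000) → pose (4.7674, -4.9528, 1.5944)
step 2: θ'=1.3444 (R=-2.0000) → pose (4.8179, -4.4567, 1.3444)
step 3: θ'=1.9694 (R=-1.2000) → pose (4.8813, -5.1918, 1.9694)
step 4: θ'=3.9694 (R=-1.2500) → pose (6.9539, -5.5522, 3.9694)
step 5: θ'=3.7194 (R=7.0000) → pose (8.2857, -4.4241, 3.7194)
step 6: θ'=4.7194 (R=-0.1250) → pose (8.3424, -4.3185, 4.7194)

(8.3424, -4.3185, 4.7194)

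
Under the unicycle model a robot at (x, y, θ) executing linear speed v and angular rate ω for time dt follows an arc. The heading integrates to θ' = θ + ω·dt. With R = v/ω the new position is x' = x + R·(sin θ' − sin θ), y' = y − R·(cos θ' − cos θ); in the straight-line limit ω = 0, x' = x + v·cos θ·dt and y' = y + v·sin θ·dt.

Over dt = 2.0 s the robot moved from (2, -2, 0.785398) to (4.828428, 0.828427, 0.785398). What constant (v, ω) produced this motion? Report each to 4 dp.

v = 2.0000, ω = 0.0000

Δθ = 0.785398 − 0.785398 = 0.000000
ω = Δθ/dt = 0.000000/2.0 = 0.0000
ω = 0 → v = (Δx·cos θ + Δy·sin θ)/dt = 2.0000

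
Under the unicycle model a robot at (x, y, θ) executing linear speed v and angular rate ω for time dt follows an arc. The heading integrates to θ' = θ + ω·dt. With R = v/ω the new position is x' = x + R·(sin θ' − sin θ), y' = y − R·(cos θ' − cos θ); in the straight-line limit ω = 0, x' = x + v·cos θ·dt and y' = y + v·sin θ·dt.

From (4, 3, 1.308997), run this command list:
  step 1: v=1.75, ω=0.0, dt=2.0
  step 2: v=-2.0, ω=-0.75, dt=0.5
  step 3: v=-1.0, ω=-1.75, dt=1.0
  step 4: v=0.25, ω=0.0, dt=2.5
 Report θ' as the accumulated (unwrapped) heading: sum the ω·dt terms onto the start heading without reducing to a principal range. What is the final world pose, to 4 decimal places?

step 1: θ'=1.3090 (straight) → pose (4.9059, 6.3807, 1.3090)
step 2: θ'=0.9340 (R=2.6667) → pose (4.4741, 5.4853, 0.9340)
step 3: θ'=-0.8160 (R=0.5714) → pose (3.5984, 5.4335, -0.8160)
step 4: θ'=-0.8160 (straight) → pose (4.0266, 4.9783, -0.8160)

(4.0266, 4.9783, -0.8160)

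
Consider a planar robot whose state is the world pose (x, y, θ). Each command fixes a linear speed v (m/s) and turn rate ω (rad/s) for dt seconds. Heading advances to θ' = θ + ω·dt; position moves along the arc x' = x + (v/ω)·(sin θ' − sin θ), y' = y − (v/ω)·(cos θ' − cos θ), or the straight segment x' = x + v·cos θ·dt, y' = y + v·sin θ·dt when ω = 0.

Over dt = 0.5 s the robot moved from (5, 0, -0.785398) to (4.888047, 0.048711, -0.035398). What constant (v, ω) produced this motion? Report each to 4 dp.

Δθ = -0.035398 − -0.785398 = 0.750000
ω = Δθ/dt = 0.750000/0.5 = 1.5000
R = Δx/(sin θ' − sin θ) = -0.1667
v = R·ω = -0.1667·1.5000 = -0.2500

v = -0.2500, ω = 1.5000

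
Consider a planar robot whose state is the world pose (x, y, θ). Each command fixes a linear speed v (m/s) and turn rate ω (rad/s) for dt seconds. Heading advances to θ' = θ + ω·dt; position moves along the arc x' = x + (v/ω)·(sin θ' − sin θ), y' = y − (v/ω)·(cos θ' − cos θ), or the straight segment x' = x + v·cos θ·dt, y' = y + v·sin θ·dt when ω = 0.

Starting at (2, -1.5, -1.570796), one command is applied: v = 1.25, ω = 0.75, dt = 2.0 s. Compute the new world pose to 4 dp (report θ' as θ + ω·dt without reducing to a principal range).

θ' = -1.5708 + 0.75·2.0 = -0.0708
R = v/ω = 1.25/0.75 = 1.6667
x' = 2 + 1.6667·(sin -0.0708 − sin -1.5708) = 3.5488
y' = -1.5 − 1.6667·(cos -0.0708 − cos -1.5708) = -3.1625

(3.5488, -3.1625, -0.0708)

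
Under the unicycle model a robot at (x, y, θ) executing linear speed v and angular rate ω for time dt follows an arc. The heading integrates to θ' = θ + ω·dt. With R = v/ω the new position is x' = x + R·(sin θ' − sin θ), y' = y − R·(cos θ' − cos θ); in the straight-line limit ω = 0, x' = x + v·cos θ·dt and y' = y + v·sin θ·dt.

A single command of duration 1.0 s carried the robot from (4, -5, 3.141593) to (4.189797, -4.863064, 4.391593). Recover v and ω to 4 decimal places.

v = -0.2500, ω = 1.2500

Δθ = 4.391593 − 3.141593 = 1.250000
ω = Δθ/dt = 1.250000/1.0 = 1.2500
R = Δx/(sin θ' − sin θ) = -0.2000
v = R·ω = -0.2000·1.2500 = -0.2500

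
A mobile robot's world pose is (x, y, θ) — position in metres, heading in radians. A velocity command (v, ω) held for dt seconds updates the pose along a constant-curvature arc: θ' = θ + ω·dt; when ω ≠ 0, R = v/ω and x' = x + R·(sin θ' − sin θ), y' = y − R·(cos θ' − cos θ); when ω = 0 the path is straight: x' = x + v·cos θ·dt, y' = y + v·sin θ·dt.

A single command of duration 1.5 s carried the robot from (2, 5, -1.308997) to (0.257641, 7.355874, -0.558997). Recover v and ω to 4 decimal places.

Δθ = -0.558997 − -1.308997 = 0.750000
ω = Δθ/dt = 0.750000/1.5 = 0.5000
R = −Δy/(cos θ' − cos θ) = -4.0000
v = R·ω = -4.0000·0.5000 = -2.0000

v = -2.0000, ω = 0.5000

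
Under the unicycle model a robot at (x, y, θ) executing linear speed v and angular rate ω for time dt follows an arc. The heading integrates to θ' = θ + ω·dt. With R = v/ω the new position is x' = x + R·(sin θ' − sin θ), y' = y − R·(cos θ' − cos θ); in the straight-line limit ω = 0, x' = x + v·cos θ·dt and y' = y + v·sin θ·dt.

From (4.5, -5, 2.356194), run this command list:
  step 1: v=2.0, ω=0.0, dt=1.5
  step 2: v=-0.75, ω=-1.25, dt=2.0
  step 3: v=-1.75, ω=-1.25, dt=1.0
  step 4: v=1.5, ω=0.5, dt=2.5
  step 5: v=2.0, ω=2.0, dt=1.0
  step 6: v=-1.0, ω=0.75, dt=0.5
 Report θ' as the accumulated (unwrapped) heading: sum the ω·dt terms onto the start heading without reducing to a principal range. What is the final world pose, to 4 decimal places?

(4.5434, -4.3698, 2.2312)

step 1: θ'=2.3562 (straight) → pose (2.3787, -2.8787, 2.3562)
step 2: θ'=-0.1438 (R=0.6000) → pose (1.8684, -3.8967, -0.1438)
step 3: θ'=-1.3938 (R=1.4000) → pose (0.6909, -2.7577, -1.3938)
step 4: θ'=-0.1438 (R=3.0000) → pose (3.2141, -5.1985, -0.1438)
step 5: θ'=1.8562 (R=1.0000) → pose (4.3170, -3.9273, 1.8562)
step 6: θ'=2.2312 (R=-1.3333) → pose (4.5434, -4.3698, 2.2312)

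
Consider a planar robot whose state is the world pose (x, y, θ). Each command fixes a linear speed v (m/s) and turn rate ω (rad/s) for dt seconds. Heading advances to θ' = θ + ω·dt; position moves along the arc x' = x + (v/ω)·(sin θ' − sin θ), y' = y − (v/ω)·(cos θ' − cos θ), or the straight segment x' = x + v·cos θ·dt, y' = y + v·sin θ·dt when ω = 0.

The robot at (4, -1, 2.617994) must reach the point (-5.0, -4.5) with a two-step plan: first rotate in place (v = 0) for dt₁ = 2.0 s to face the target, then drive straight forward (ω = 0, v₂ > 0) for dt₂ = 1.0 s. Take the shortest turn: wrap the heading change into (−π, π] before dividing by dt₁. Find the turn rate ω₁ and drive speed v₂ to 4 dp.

ω₁ = 0.4472, v₂ = 9.6566

heading to target = atan2(-4.5−-1, -5−4) = -2.7707
Δθ = wrap(-2.7707 − 2.6180) = 0.8945; ω₁ = Δθ/dt₁ = 0.4472
distance = √((-5−4)² + (-4.5−-1)²) = 9.6566; v₂ = distance/dt₂ = 9.6566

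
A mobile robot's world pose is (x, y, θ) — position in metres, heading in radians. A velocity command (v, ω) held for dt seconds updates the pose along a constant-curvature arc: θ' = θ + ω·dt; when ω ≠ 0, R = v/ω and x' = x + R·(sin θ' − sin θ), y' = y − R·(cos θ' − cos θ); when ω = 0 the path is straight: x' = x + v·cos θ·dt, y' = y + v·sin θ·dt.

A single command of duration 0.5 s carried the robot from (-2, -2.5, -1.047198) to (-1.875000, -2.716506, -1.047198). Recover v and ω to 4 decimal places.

v = 0.5000, ω = 0.0000

Δθ = -1.047198 − -1.047198 = 0.000000
ω = Δθ/dt = 0.000000/0.5 = 0.0000
ω = 0 → v = (Δx·cos θ + Δy·sin θ)/dt = 0.5000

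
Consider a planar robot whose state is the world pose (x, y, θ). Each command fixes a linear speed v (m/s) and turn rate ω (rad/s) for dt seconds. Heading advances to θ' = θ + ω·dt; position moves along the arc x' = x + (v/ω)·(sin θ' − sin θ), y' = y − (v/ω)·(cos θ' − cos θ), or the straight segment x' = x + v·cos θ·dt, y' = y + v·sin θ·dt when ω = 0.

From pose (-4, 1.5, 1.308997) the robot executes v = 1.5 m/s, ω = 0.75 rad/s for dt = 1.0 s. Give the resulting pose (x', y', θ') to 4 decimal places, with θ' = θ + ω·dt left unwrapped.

(-4.1655, 2.9557, 2.0590)

θ' = 1.3090 + 0.75·1.0 = 2.0590
R = v/ω = 1.5/0.75 = 2.0000
x' = -4 + 2.0000·(sin 2.0590 − sin 1.3090) = -4.1655
y' = 1.5 − 2.0000·(cos 2.0590 − cos 1.3090) = 2.9557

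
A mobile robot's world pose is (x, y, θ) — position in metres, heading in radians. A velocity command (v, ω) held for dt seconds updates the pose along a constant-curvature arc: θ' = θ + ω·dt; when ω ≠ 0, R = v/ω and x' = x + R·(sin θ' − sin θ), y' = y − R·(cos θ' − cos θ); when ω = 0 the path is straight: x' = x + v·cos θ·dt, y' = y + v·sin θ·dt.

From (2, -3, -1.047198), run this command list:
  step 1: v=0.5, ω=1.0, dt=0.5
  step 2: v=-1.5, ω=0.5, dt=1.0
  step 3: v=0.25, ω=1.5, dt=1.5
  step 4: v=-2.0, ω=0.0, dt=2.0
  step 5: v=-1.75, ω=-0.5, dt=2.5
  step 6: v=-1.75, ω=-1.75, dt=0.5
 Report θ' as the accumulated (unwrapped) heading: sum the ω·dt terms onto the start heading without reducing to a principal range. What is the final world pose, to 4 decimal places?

step 1: θ'=-0.5472 (R=0.5000) → pose (2.1729, -3.1770, -0.5472)
step 2: θ'=-0.0472 (R=-3.0000) → pose (0.7535, -2.7423, -0.0472)
step 3: θ'=2.2028 (R=0.1667) → pose (0.8959, -2.4773, 2.2028)
step 4: θ'=2.2028 (straight) → pose (3.2589, -5.7047, 2.2028)
step 5: θ'=0.9528 (R=3.5000) → pose (3.2876, -9.8003, 0.9528)
step 6: θ'=0.0778 (R=1.0000) → pose (2.5503, -10.2179, 0.0778)

(2.5503, -10.2179, 0.0778)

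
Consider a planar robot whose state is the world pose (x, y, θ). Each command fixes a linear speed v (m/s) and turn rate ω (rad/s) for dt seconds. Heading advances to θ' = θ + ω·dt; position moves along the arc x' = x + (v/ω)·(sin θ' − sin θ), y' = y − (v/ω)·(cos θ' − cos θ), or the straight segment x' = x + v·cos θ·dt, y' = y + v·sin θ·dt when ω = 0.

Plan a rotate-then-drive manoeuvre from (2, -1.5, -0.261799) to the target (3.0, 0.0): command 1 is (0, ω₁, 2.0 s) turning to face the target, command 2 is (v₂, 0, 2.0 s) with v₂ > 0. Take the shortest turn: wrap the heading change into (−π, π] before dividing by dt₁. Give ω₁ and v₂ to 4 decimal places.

ω₁ = 0.6223, v₂ = 0.9014

heading to target = atan2(0−-1.5, 3−2) = 0.9828
Δθ = wrap(0.9828 − -0.2618) = 1.2446; ω₁ = Δθ/dt₁ = 0.6223
distance = √((3−2)² + (0−-1.5)²) = 1.8028; v₂ = distance/dt₂ = 0.9014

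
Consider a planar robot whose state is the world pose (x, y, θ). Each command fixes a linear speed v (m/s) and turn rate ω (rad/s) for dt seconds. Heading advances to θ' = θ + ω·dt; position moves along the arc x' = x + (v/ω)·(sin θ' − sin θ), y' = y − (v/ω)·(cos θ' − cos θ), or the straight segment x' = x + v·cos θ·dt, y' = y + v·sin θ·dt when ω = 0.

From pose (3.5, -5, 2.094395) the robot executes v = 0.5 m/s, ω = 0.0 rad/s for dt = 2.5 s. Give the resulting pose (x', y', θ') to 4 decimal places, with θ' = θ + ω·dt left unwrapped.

(2.8750, -3.9175, 2.0944)

θ' = 2.0944 + 0.0·2.5 = 2.0944
ω = 0 → straight: x' = 3.5 + 0.5·cos(2.0944)·2.5 = 2.8750
y' = -5 + 0.5·sin(2.0944)·2.5 = -3.9175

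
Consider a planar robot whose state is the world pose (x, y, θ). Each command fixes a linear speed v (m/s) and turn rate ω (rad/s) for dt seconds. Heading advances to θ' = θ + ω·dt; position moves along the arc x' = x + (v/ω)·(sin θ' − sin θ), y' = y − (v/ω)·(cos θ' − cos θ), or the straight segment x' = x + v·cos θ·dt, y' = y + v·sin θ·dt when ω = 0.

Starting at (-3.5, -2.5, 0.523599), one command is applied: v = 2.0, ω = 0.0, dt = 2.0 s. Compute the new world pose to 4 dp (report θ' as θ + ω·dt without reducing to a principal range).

θ' = 0.5236 + 0.0·2.0 = 0.5236
ω = 0 → straight: x' = -3.5 + 2.0·cos(0.5236)·2.0 = -0.0359
y' = -2.5 + 2.0·sin(0.5236)·2.0 = -0.5000

(-0.0359, -0.5000, 0.5236)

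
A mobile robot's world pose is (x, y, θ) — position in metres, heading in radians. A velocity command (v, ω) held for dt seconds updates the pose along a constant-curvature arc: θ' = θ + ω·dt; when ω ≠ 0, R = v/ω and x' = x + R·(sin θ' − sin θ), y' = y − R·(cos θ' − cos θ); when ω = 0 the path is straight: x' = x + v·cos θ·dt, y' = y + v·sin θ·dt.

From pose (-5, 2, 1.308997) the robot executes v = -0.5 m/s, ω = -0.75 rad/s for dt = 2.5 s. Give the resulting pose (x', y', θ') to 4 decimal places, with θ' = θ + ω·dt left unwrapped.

θ' = 1.3090 + -0.75·2.5 = -0.5660
R = v/ω = -0.5/-0.75 = 0.6667
x' = -5 + 0.6667·(sin -0.5660 − sin 1.3090) = -6.0015
y' = 2 − 0.6667·(cos -0.5660 − cos 1.3090) = 1.6098

(-6.0015, 1.6098, -0.5660)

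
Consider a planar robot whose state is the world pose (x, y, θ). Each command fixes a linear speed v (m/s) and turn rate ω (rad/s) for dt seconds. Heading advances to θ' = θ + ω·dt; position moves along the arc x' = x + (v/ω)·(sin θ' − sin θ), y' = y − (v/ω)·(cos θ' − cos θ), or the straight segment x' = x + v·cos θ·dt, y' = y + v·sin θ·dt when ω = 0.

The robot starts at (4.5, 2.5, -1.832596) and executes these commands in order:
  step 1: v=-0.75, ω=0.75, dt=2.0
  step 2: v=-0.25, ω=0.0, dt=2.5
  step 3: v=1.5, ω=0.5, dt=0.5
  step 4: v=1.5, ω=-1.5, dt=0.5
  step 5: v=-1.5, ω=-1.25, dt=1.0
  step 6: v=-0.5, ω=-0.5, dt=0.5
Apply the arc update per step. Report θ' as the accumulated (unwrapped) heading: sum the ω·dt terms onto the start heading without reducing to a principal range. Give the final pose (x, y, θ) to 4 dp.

step 1: θ'=-0.3326 (R=-1.0000) → pose (3.8606, 3.7040, -0.3326)
step 2: θ'=-0.3326 (straight) → pose (3.2698, 3.9081, -0.3326)
step 3: θ'=-0.0826 (R=3.0000) → pose (4.0018, 3.7539, -0.0826)
step 4: θ'=-0.8326 (R=-1.0000) → pose (4.6590, 3.4303, -0.8326)
step 5: θ'=-2.0826 (R=1.2000) → pose (4.5004, 4.8255, -2.0826)
step 6: θ'=-2.3326 (R=1.0000) → pose (4.6486, 5.0260, -2.3326)

(4.6486, 5.0260, -2.3326)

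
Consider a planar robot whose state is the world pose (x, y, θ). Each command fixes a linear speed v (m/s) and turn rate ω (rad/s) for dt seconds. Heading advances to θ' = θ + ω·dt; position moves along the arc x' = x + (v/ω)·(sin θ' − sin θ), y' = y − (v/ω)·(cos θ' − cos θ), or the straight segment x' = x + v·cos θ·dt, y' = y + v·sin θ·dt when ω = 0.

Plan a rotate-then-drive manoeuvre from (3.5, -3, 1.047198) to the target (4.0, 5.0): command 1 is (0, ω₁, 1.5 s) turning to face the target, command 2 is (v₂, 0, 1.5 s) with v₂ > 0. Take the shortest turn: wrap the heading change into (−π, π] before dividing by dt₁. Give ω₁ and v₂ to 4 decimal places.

heading to target = atan2(5−-3, 4−3.5) = 1.5084
Δθ = wrap(1.5084 − 1.0472) = 0.4612; ω₁ = Δθ/dt₁ = 0.3075
distance = √((4−3.5)² + (5−-3)²) = 8.0156; v₂ = distance/dt₂ = 5.3437

ω₁ = 0.3075, v₂ = 5.3437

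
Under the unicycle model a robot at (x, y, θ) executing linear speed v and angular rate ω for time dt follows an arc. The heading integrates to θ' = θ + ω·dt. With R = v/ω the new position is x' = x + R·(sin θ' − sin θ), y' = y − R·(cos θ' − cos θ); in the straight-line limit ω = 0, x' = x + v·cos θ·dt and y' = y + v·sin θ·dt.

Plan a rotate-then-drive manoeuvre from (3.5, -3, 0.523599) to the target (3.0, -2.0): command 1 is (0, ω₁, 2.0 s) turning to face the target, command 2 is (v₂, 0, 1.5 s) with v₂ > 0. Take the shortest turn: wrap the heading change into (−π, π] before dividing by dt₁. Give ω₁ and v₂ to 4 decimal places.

heading to target = atan2(-2−-3, 3−3.5) = 2.0344
Δθ = wrap(2.0344 − 0.5236) = 1.5108; ω₁ = Δθ/dt₁ = 0.7554
distance = √((3−3.5)² + (-2−-3)²) = 1.1180; v₂ = distance/dt₂ = 0.7454

ω₁ = 0.7554, v₂ = 0.7454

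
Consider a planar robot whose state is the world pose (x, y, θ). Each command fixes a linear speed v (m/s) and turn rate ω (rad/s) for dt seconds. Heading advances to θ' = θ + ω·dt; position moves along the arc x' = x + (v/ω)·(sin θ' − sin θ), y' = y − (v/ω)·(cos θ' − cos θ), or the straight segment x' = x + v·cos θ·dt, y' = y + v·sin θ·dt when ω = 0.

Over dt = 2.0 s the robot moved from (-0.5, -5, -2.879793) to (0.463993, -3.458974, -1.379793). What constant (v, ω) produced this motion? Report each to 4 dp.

v = -1.0000, ω = 0.7500

Δθ = -1.379793 − -2.879793 = 1.500000
ω = Δθ/dt = 1.500000/2.0 = 0.7500
R = −Δy/(cos θ' − cos θ) = -1.3333
v = R·ω = -1.3333·0.7500 = -1.0000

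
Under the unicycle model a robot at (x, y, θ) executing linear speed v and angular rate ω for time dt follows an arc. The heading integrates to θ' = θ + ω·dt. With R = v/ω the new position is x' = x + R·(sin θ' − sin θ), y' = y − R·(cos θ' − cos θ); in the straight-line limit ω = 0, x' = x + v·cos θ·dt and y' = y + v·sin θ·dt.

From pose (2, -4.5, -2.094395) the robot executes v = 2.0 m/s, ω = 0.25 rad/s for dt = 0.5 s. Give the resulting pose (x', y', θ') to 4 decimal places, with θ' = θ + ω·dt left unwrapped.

(1.5554, -5.3950, -1.9694)

θ' = -2.0944 + 0.25·0.5 = -1.9694
R = v/ω = 2.0/0.25 = 8.0000
x' = 2 + 8.0000·(sin -1.9694 − sin -2.0944) = 1.5554
y' = -4.5 − 8.0000·(cos -1.9694 − cos -2.0944) = -5.3950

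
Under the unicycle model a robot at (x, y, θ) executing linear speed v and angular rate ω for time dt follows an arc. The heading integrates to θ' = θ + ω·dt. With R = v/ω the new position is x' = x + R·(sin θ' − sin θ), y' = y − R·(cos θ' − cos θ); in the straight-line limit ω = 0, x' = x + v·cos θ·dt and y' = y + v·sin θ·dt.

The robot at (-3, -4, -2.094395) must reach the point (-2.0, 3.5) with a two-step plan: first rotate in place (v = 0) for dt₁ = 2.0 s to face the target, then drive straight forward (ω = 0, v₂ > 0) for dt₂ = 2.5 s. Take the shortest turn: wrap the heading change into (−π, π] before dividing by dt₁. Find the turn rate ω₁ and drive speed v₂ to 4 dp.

ω₁ = -1.3753, v₂ = 3.0265

heading to target = atan2(3.5−-4, -2−-3) = 1.4382
Δθ = wrap(1.4382 − -2.0944) = -2.7505; ω₁ = Δθ/dt₁ = -1.3753
distance = √((-2−-3)² + (3.5−-4)²) = 7.5664; v₂ = distance/dt₂ = 3.0265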